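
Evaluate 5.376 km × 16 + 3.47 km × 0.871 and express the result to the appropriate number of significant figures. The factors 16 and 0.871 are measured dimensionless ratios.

5.376 × 16 = 86.016 → 86 km (2 s.f., last digit at the 10^0 place).
3.47 × 0.871 = 3.02237 → 3.02 km (3 s.f., last digit at the 10^-2 place).
Sum: 89.03837 km; keep the coarser place, 10^0.
Result: 89 km.

89 km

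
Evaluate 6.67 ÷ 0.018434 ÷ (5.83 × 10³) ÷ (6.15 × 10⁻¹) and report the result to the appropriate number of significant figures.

6.67 ÷ 0.018434 ÷ (5.83 × 10³) ÷ (6.15 × 10⁻¹) = 0.100916593037…
Multiplication/division keeps the fewest significant figures: 6.67 → 3 s.f., 0.018434 → 5 s.f., 5.83 × 10³ → 3 s.f., 6.15 × 10⁻¹ → 3 s.f.; limit is 3.
Rounded to 3 significant figures: 0.101.

0.101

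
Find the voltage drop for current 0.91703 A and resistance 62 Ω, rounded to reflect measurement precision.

57 V

voltage drop = 0.91703 A × 62 Ω = 56.85586 V.
0.91703 has 5 significant figures; 62 has 2.
Division/multiplication keeps the fewest: 2 significant figures.
Rounded: 57 V.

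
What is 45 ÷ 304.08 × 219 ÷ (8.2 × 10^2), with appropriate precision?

0.040

45 ÷ 304.08 × 219 ÷ (8.2 × 10^2) = 0.0395234566…
Multiplication/division keeps the fewest significant figures: 45 → 2 s.f., 304.08 → 5 s.f., 219 → 3 s.f., 8.2 × 10^2 → 2 s.f.; limit is 2.
Rounded to 2 significant figures: 0.040.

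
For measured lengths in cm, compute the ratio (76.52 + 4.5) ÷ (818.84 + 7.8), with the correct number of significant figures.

76.52 + 4.5 = 81.02, limited to 1 d.p. → 3 s.f.; 818.84 + 7.8 = 826.64, limited to 1 d.p. → 4 s.f.
Carrying full precision, 81.02 ÷ 826.64 = 0.0980112261686…; keep min(3, 4) = 3 s.f.
Rounded to 3 significant figures: 0.0980.

0.0980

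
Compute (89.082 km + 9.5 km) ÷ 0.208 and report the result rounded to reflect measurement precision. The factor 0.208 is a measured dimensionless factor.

474 km

89.082 km + 9.5 km = 98.582 km; the sum is limited to 1 decimal place (3 s.f.).
Carrying full precision, 98.582 ÷ 0.208 = 473.951923077… km; 0.208 has 3 s.f., so the result keeps min(3, 3) = 3 s.f.
Rounded to 3 significant figures: 474 km.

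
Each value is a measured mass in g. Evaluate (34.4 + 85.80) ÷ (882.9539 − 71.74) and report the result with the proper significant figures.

34.4 + 85.80 = 120.20, limited to 1 d.p. → 4 s.f.; 882.9539 − 71.74 = 811.2139, limited to 2 d.p. → 5 s.f.
Carrying full precision, 120.20 ÷ 811.2139 = 0.148173003446…; keep min(4, 5) = 4 s.f.
Rounded to 4 significant figures: 1.482 × 10^-1.

1.482 × 10^-1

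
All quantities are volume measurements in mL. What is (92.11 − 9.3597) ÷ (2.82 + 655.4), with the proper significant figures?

0.1257

92.11 − 9.3597 = 82.7503, limited to 2 d.p. → 4 s.f.; 2.82 + 655.4 = 658.22, limited to 1 d.p. → 4 s.f.
Carrying full precision, 82.7503 ÷ 658.22 = 0.125718300872…; keep min(4, 4) = 4 s.f.
Rounded to 4 significant figures: 0.1257.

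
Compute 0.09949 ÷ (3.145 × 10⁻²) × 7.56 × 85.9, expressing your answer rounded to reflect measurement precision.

0.09949 ÷ (3.145 × 10⁻²) × 7.56 × 85.9 = 2054.34670779…
Multiplication/division keeps the fewest significant figures: 0.09949 → 4 s.f., 3.145 × 10⁻² → 4 s.f., 7.56 → 3 s.f., 85.9 → 3 s.f.; limit is 3.
Rounded to 3 significant figures: 2.05 × 10³.

2.05 × 10³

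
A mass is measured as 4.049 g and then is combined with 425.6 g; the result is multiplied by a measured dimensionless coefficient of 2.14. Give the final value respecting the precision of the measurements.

4.049 g + 425.6 g = 429.649 g; the sum is limited to 1 decimal place (4 s.f.).
Carrying full precision, 429.649 × 2.14 = 919.44886 g; 2.14 has 3 s.f., so the result keeps min(4, 3) = 3 s.f.
Rounded to 3 significant figures: 919 g.

919 g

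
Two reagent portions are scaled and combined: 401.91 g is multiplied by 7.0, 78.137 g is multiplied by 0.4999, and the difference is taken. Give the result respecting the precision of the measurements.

401.91 × 7.0 = 2813.37 → 2.8 × 10³ g (2 s.f., last digit at the 10^2 place).
78.137 × 0.4999 = 39.0606863 → 39.06 g (4 s.f., last digit at the 10^-2 place).
Difference: 2774.3093137 g; keep the coarser place, 10^2.
Result: 2.8 × 10³ g.

2.8 × 10³ g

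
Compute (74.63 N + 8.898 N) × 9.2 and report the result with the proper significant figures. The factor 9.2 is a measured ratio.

7.7 × 10^2 N

74.63 N + 8.898 N = 83.528 N; the sum is limited to 2 decimal places (4 s.f.).
Carrying full precision, 83.528 × 9.2 = 768.4576 N; 9.2 has 2 s.f., so the result keeps min(4, 2) = 2 s.f.
Rounded to 2 significant figures: 7.7 × 10^2 N.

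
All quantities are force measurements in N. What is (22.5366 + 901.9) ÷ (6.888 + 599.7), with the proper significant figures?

1.524

22.5366 + 901.9 = 924.4366, limited to 1 d.p. → 4 s.f.; 6.888 + 599.7 = 606.588, limited to 1 d.p. → 4 s.f.
Carrying full precision, 924.4366 ÷ 606.588 = 1.52399421024…; keep min(4, 4) = 4 s.f.
Rounded to 4 significant figures: 1.524.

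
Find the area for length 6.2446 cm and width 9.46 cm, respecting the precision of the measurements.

area = 6.2446 cm × 9.46 cm = 59.073916 cm².
6.2446 has 5 significant figures; 9.46 has 3.
Division/multiplication keeps the fewest: 3 significant figures.
Rounded: 59.1 cm².

59.1 cm²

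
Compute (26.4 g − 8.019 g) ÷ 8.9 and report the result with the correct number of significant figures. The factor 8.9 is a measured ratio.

2.1 g

26.4 g − 8.019 g = 18.381 g; the difference is limited to 1 decimal place (3 s.f.).
Carrying full precision, 18.381 ÷ 8.9 = 2.06528089888… g; 8.9 has 2 s.f., so the result keeps min(3, 2) = 2 s.f.
Rounded to 2 significant figures: 2.1 g.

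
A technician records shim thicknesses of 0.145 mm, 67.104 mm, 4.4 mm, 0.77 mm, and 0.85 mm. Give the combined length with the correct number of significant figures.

0.145 mm + 67.104 mm + 4.4 mm + 0.77 mm + 0.85 mm = 73.269 mm.
Addition/subtraction keeps the fewest decimal places: 0.145 → 3 decimal places, 67.104 → 3 decimal places, 4.4 → 1 decimal place, 0.77 → 2 decimal places, 0.85 → 2 decimal places; limit is 1.
Rounded to 1 decimal place: 73.3 mm.

73.3 mm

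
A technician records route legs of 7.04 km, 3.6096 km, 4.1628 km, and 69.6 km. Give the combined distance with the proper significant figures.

84.4 km

7.04 km + 3.6096 km + 4.1628 km + 69.6 km = 84.4124 km.
Addition/subtraction keeps the fewest decimal places: 7.04 → 2 decimal places, 3.6096 → 4 decimal places, 4.1628 → 4 decimal places, 69.6 → 1 decimal place; limit is 1.
Rounded to 1 decimal place: 84.4 km.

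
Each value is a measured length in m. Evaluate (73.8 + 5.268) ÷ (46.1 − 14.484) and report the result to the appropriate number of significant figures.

2.50

73.8 + 5.268 = 79.068, limited to 1 d.p. → 3 s.f.; 46.1 − 14.484 = 31.616, limited to 1 d.p. → 3 s.f.
Carrying full precision, 79.068 ÷ 31.616 = 2.50088562753…; keep min(3, 3) = 3 s.f.
Rounded to 3 significant figures: 2.50.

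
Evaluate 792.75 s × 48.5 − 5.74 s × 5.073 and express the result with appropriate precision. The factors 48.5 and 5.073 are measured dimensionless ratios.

3.84 × 10⁴ s

792.75 × 48.5 = 38448.375 → 3.84 × 10⁴ s (3 s.f., last digit at the 10^2 place).
5.74 × 5.073 = 29.11902 → 29.1 s (3 s.f., last digit at the 10^-1 place).
Difference: 38419.25598 s; keep the coarser place, 10^2.
Result: 3.84 × 10⁴ s.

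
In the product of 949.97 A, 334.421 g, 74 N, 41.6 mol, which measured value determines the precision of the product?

949.97 A → 5 s.f.; 334.421 g → 6 s.f.; 74 N → 2 s.f.; 41.6 mol → 3 s.f.
The fewest is 2 significant figures, from 74 N.

74 N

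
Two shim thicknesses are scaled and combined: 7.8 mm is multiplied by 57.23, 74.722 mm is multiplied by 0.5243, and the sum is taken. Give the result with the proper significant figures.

7.8 × 57.23 = 446.394 → 4.5 × 10² mm (2 s.f., last digit at the 10^1 place).
74.722 × 0.5243 = 39.1767446 → 39.18 mm (4 s.f., last digit at the 10^-2 place).
Sum: 485.5707446 mm; keep the coarser place, 10^1.
Result: 4.9 × 10² mm.

4.9 × 10² mm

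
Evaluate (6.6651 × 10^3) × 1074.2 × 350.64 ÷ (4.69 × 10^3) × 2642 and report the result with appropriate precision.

(6.6651 × 10^3) × 1074.2 × 350.64 ÷ (4.69 × 10^3) × 2642 = 1.4142078578 × 10^9…
Multiplication/division keeps the fewest significant figures: 6.6651 × 10^3 → 5 s.f., 1074.2 → 5 s.f., 350.64 → 5 s.f., 4.69 × 10^3 → 3 s.f., 2642 → 4 s.f.; limit is 3.
Rounded to 3 significant figures: 1.41 × 10^9.

1.41 × 10^9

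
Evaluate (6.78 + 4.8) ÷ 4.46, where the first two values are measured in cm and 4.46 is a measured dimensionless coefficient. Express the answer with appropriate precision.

6.78 cm + 4.8 cm = 11.58 cm; the sum is limited to 1 decimal place (3 s.f.).
Carrying full precision, 11.58 ÷ 4.46 = 2.59641255605… cm; 4.46 has 3 s.f., so the result keeps min(3, 3) = 3 s.f.
Rounded to 3 significant figures: 2.60 cm.

2.60 cm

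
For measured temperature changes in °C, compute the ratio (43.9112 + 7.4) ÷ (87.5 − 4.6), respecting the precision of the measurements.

43.9112 + 7.4 = 51.3112, limited to 1 d.p. → 3 s.f.; 87.5 − 4.6 = 82.9, limited to 1 d.p. → 3 s.f.
Carrying full precision, 51.3112 ÷ 82.9 = 0.618952955368…; keep min(3, 3) = 3 s.f.
Rounded to 3 significant figures: 0.619.

0.619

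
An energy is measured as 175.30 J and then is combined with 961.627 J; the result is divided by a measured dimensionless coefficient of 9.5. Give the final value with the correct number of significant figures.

1.2 × 10² J

175.30 J + 961.627 J = 1136.927 J; the sum is limited to 2 decimal places (6 s.f.).
Carrying full precision, 1136.927 ÷ 9.5 = 119.676526316… J; 9.5 has 2 s.f., so the result keeps min(6, 2) = 2 s.f.
Rounded to 2 significant figures: 1.2 × 10² J.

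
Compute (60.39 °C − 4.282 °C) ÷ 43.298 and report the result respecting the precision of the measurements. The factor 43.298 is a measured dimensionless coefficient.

1.296 °C

60.39 °C − 4.282 °C = 56.108 °C; the difference is limited to 2 decimal places (4 s.f.).
Carrying full precision, 56.108 ÷ 43.298 = 1.29585662155… °C; 43.298 has 5 s.f., so the result keeps min(4, 5) = 4 s.f.
Rounded to 4 significant figures: 1.296 °C.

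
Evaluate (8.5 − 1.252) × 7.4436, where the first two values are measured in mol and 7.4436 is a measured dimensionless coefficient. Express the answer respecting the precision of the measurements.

54 mol

8.5 mol − 1.252 mol = 7.248 mol; the difference is limited to 1 decimal place (2 s.f.).
Carrying full precision, 7.248 × 7.4436 = 53.9512128 mol; 7.4436 has 5 s.f., so the result keeps min(2, 5) = 2 s.f.
Rounded to 2 significant figures: 54 mol.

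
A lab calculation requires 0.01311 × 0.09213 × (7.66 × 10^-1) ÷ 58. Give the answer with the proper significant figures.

1.6 × 10^-5

0.01311 × 0.09213 × (7.66 × 10^-1) ÷ 58 = 0.0000159516105828…
Multiplication/division keeps the fewest significant figures: 0.01311 → 4 s.f., 0.09213 → 4 s.f., 7.66 × 10^-1 → 3 s.f., 58 → 2 s.f.; limit is 2.
Rounded to 2 significant figures: 1.6 × 10^-5.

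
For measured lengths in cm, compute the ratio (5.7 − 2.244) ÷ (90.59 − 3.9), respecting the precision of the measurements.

0.040

5.7 − 2.244 = 3.456, limited to 1 d.p. → 2 s.f.; 90.59 − 3.9 = 86.69, limited to 1 d.p. → 3 s.f.
Carrying full precision, 3.456 ÷ 86.69 = 0.039866189872…; keep min(2, 3) = 2 s.f.
Rounded to 2 significant figures: 0.040.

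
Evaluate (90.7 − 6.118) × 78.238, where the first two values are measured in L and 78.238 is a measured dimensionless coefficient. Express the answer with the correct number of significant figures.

90.7 L − 6.118 L = 84.582 L; the difference is limited to 1 decimal place (3 s.f.).
Carrying full precision, 84.582 × 78.238 = 6617.526516 L; 78.238 has 5 s.f., so the result keeps min(3, 5) = 3 s.f.
Rounded to 3 significant figures: 6.62 × 10^3 L.

6.62 × 10^3 L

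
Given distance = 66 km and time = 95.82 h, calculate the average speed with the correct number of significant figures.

0.69 km/h

average speed = 66 km ÷ 95.82 h = 0.688791484033… km/h.
66 has 2 significant figures; 95.82 has 4.
Division/multiplication keeps the fewest: 2 significant figures.
Rounded: 0.69 km/h.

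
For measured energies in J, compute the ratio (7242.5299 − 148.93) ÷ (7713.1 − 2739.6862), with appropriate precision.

7242.5299 − 148.93 = 7093.5999, limited to 2 d.p. → 6 s.f.; 7713.1 − 2739.6862 = 4973.4138, limited to 1 d.p. → 5 s.f.
Carrying full precision, 7093.5999 ÷ 4973.4138 = 1.42630398058…; keep min(6, 5) = 5 s.f.
Rounded to 5 significant figures: 1.4263.

1.4263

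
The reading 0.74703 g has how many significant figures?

0.74703: leading zeros are not significant; zeros between nonzero digits are significant.

5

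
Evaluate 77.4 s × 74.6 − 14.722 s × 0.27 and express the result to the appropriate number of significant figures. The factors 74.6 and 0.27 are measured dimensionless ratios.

5.77 × 10³ s

77.4 × 74.6 = 5774.04 → 5.77 × 10³ s (3 s.f., last digit at the 10^1 place).
14.722 × 0.27 = 3.97494 → 4.0 s (2 s.f., last digit at the 10^-1 place).
Difference: 5770.06506 s; keep the coarser place, 10^1.
Result: 5.77 × 10³ s.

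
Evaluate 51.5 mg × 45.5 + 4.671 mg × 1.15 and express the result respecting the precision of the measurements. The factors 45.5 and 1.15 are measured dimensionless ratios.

51.5 × 45.5 = 2343.25 → 2.34 × 10^3 mg (3 s.f., last digit at the 10^1 place).
4.671 × 1.15 = 5.37165 → 5.37 mg (3 s.f., last digit at the 10^-2 place).
Sum: 2348.62165 mg; keep the coarser place, 10^1.
Result: 2.35 × 10^3 mg.

2.35 × 10^3 mg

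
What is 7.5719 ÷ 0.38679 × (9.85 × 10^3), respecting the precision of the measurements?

1.93 × 10^5

7.5719 ÷ 0.38679 × (9.85 × 10^3) = 192826.120117…
Multiplication/division keeps the fewest significant figures: 7.5719 → 5 s.f., 0.38679 → 5 s.f., 9.85 × 10^3 → 3 s.f.; limit is 3.
Rounded to 3 significant figures: 1.93 × 10^5.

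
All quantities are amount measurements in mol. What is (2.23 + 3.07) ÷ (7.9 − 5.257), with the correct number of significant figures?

2.23 + 3.07 = 5.30, limited to 2 d.p. → 3 s.f.; 7.9 − 5.257 = 2.643, limited to 1 d.p. → 2 s.f.
Carrying full precision, 5.30 ÷ 2.643 = 2.00529701097…; keep min(3, 2) = 2 s.f.
Rounded to 2 significant figures: 2.0.

2.0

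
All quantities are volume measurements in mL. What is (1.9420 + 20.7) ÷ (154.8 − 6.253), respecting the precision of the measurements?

1.9420 + 20.7 = 22.6420, limited to 1 d.p. → 3 s.f.; 154.8 − 6.253 = 148.547, limited to 1 d.p. → 4 s.f.
Carrying full precision, 22.6420 ÷ 148.547 = 0.152423138805…; keep min(3, 4) = 3 s.f.
Rounded to 3 significant figures: 0.152.

0.152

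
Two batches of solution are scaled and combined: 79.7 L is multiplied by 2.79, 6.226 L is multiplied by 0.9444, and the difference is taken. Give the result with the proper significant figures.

216 L

79.7 × 2.79 = 222.363 → 222 L (3 s.f., last digit at the 10^0 place).
6.226 × 0.9444 = 5.8798344 → 5.880 L (4 s.f., last digit at the 10^-3 place).
Difference: 216.4831656 L; keep the coarser place, 10^0.
Result: 216 L.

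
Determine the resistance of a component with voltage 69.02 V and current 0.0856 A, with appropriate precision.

806 Ω

resistance = 69.02 V ÷ 0.0856 A = 806.308411215… Ω.
69.02 has 4 significant figures; 0.0856 has 3.
Division/multiplication keeps the fewest: 3 significant figures.
Rounded: 806 Ω.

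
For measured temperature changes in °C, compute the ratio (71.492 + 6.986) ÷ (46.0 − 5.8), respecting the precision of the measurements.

1.95

71.492 + 6.986 = 78.478, limited to 3 d.p. → 5 s.f.; 46.0 − 5.8 = 40.2, limited to 1 d.p. → 3 s.f.
Carrying full precision, 78.478 ÷ 40.2 = 1.95218905473…; keep min(5, 3) = 3 s.f.
Rounded to 3 significant figures: 1.95.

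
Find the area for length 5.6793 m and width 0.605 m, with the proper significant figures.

area = 5.6793 m × 0.605 m = 3.4359765 m².
5.6793 has 5 significant figures; 0.605 has 3.
Division/multiplication keeps the fewest: 3 significant figures.
Rounded: 3.44 m².

3.44 m²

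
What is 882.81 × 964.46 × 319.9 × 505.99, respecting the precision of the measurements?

882.81 × 964.46 × 319.9 × 505.99 = 1.37818537939 × 10^11…
Multiplication/division keeps the fewest significant figures: 882.81 → 5 s.f., 964.46 → 5 s.f., 319.9 → 4 s.f., 505.99 → 5 s.f.; limit is 4.
Rounded to 4 significant figures: 1.378 × 10^11.

1.378 × 10^11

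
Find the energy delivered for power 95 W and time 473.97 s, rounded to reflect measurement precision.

energy delivered = 95 W × 473.97 s = 45027.15 J.
95 has 2 significant figures; 473.97 has 5.
Division/multiplication keeps the fewest: 2 significant figures.
Rounded: 4.5 × 10⁴ J.

4.5 × 10⁴ J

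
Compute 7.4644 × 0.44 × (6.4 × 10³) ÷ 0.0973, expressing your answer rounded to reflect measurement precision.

7.4644 × 0.44 × (6.4 × 10³) ÷ 0.0973 = 216030.322713…
Multiplication/division keeps the fewest significant figures: 7.4644 → 5 s.f., 0.44 → 2 s.f., 6.4 × 10³ → 2 s.f., 0.0973 → 3 s.f.; limit is 2.
Rounded to 2 significant figures: 2.2 × 10⁵.

2.2 × 10⁵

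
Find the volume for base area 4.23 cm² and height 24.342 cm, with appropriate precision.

volume = 4.23 cm² × 24.342 cm = 102.96666 cm³.
4.23 has 3 significant figures; 24.342 has 5.
Division/multiplication keeps the fewest: 3 significant figures.
Rounded: 103 cm³.

103 cm³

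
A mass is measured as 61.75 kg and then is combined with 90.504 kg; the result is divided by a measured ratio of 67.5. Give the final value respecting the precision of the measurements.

2.26 kg

61.75 kg + 90.504 kg = 152.254 kg; the sum is limited to 2 decimal places (5 s.f.).
Carrying full precision, 152.254 ÷ 67.5 = 2.25561481481… kg; 67.5 has 3 s.f., so the result keeps min(5, 3) = 3 s.f.
Rounded to 3 significant figures: 2.26 kg.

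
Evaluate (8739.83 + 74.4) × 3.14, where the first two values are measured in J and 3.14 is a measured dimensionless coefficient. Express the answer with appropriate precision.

8739.83 J + 74.4 J = 8814.23 J; the sum is limited to 1 decimal place (5 s.f.).
Carrying full precision, 8814.23 × 3.14 = 27676.6822 J; 3.14 has 3 s.f., so the result keeps min(5, 3) = 3 s.f.
Rounded to 3 significant figures: 2.77 × 10^4 J.

2.77 × 10^4 J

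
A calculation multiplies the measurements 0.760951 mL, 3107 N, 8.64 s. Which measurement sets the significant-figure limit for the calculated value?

8.64 s

0.760951 mL → 6 s.f.; 3107 N → 4 s.f.; 8.64 s → 3 s.f.
The fewest is 3 significant figures, from 8.64 s.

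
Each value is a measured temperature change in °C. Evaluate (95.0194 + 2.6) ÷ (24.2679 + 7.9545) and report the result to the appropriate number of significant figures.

3.03

95.0194 + 2.6 = 97.6194, limited to 1 d.p. → 3 s.f.; 24.2679 + 7.9545 = 32.2224, limited to 4 d.p. → 6 s.f.
Carrying full precision, 97.6194 ÷ 32.2224 = 3.02955087144…; keep min(3, 6) = 3 s.f.
Rounded to 3 significant figures: 3.03.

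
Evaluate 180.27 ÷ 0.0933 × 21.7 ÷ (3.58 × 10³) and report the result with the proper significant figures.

11.7

180.27 ÷ 0.0933 × 21.7 ÷ (3.58 × 10³) = 11.7116617866…
Multiplication/division keeps the fewest significant figures: 180.27 → 5 s.f., 0.0933 → 3 s.f., 21.7 → 3 s.f., 3.58 × 10³ → 3 s.f.; limit is 3.
Rounded to 3 significant figures: 11.7.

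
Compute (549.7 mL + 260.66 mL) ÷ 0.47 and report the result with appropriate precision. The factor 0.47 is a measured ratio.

1.7 × 10^3 mL

549.7 mL + 260.66 mL = 810.36 mL; the sum is limited to 1 decimal place (4 s.f.).
Carrying full precision, 810.36 ÷ 0.47 = 1724.17021277… mL; 0.47 has 2 s.f., so the result keeps min(4, 2) = 2 s.f.
Rounded to 2 significant figures: 1.7 × 10^3 mL.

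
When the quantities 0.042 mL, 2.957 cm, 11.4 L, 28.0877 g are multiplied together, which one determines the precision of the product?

0.042 mL → 2 s.f.; 2.957 cm → 4 s.f.; 11.4 L → 3 s.f.; 28.0877 g → 6 s.f.
The fewest is 2 significant figures, from 0.042 mL.

0.042 mL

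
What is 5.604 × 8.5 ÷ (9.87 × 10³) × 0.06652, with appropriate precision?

3.2 × 10⁻⁴

5.604 × 8.5 ÷ (9.87 × 10³) × 0.06652 = 0.000321034820669…
Multiplication/division keeps the fewest significant figures: 5.604 → 4 s.f., 8.5 → 2 s.f., 9.87 × 10³ → 3 s.f., 0.06652 → 4 s.f.; limit is 2.
Rounded to 2 significant figures: 3.2 × 10⁻⁴.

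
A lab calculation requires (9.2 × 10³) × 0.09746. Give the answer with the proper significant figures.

9.0 × 10²

(9.2 × 10³) × 0.09746 = 896.632
Multiplication/division keeps the fewest significant figures: 9.2 × 10³ → 2 s.f., 0.09746 → 4 s.f.; limit is 2.
Rounded to 2 significant figures: 9.0 × 10².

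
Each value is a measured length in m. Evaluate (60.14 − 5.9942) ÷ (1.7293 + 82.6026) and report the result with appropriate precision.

0.6421

60.14 − 5.9942 = 54.1458, limited to 2 d.p. → 4 s.f.; 1.7293 + 82.6026 = 84.3319, limited to 4 d.p. → 6 s.f.
Carrying full precision, 54.1458 ÷ 84.3319 = 0.642055971702…; keep min(4, 6) = 4 s.f.
Rounded to 4 significant figures: 0.6421.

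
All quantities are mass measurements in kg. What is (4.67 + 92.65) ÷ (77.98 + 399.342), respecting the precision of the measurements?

0.2039

4.67 + 92.65 = 97.32, limited to 2 d.p. → 4 s.f.; 77.98 + 399.342 = 477.322, limited to 2 d.p. → 5 s.f.
Carrying full precision, 97.32 ÷ 477.322 = 0.203887522469…; keep min(4, 5) = 4 s.f.
Rounded to 4 significant figures: 0.2039.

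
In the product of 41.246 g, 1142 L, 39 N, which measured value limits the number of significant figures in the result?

41.246 g → 5 s.f.; 1142 L → 4 s.f.; 39 N → 2 s.f.
The fewest is 2 significant figures, from 39 N.

39 N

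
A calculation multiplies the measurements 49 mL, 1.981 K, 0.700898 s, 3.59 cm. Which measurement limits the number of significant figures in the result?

49 mL → 2 s.f.; 1.981 K → 4 s.f.; 0.700898 s → 6 s.f.; 3.59 cm → 3 s.f.
The fewest is 2 significant figures, from 49 mL.

49 mL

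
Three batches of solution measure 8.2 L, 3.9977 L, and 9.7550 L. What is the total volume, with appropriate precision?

8.2 L + 3.9977 L + 9.7550 L = 21.9527 L.
Addition/subtraction keeps the fewest decimal places: 8.2 → 1 decimal place, 3.9977 → 4 decimal places, 9.7550 → 4 decimal places; limit is 1.
Rounded to 1 decimal place: 22.0 L.

22.0 L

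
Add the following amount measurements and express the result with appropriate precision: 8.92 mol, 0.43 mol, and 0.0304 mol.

8.92 mol + 0.43 mol + 0.0304 mol = 9.3804 mol.
Addition/subtraction keeps the fewest decimal places: 8.92 → 2 decimal places, 0.43 → 2 decimal places, 0.0304 → 4 decimal places; limit is 2.
Rounded to 2 decimal places: 9.38 mol.

9.38 mol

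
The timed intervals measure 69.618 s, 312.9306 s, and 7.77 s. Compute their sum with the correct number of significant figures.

69.618 s + 312.9306 s + 7.77 s = 390.3186 s.
Addition/subtraction keeps the fewest decimal places: 69.618 → 3 decimal places, 312.9306 → 4 decimal places, 7.77 → 2 decimal places; limit is 2.
Rounded to 2 decimal places: 390.32 s.

390.32 s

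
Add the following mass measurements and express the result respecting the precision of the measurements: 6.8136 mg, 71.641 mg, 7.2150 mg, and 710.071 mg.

795.741 mg

6.8136 mg + 71.641 mg + 7.2150 mg + 710.071 mg = 795.7406 mg.
Addition/subtraction keeps the fewest decimal places: 6.8136 → 4 decimal places, 71.641 → 3 decimal places, 7.2150 → 4 decimal places, 710.071 → 3 decimal places; limit is 3.
Rounded to 3 decimal places: 795.741 mg.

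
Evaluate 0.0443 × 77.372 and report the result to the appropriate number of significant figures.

0.0443 × 77.372 = 3.4275796
Multiplication/division keeps the fewest significant figures: 0.0443 → 3 s.f., 77.372 → 5 s.f.; limit is 3.
Rounded to 3 significant figures: 3.43.

3.43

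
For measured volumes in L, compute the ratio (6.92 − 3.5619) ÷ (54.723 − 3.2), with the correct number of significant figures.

6.52 × 10⁻²

6.92 − 3.5619 = 3.3581, limited to 2 d.p. → 3 s.f.; 54.723 − 3.2 = 51.523, limited to 1 d.p. → 3 s.f.
Carrying full precision, 3.3581 ÷ 51.523 = 0.0651767171943…; keep min(3, 3) = 3 s.f.
Rounded to 3 significant figures: 6.52 × 10⁻².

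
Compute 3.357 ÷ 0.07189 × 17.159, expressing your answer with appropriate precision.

8.013 × 10²

3.357 ÷ 0.07189 × 17.159 = 801.262526082…
Multiplication/division keeps the fewest significant figures: 3.357 → 4 s.f., 0.07189 → 4 s.f., 17.159 → 5 s.f.; limit is 4.
Rounded to 4 significant figures: 8.013 × 10².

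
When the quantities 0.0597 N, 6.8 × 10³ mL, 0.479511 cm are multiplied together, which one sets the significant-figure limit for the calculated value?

0.0597 N → 3 s.f.; 6.8 × 10³ mL → 2 s.f.; 0.479511 cm → 6 s.f.
The fewest is 2 significant figures, from 6.8 × 10³ mL.

6.8 × 10³ mL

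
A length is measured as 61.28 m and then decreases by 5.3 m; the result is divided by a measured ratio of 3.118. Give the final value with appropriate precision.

18.0 m

61.28 m − 5.3 m = 55.98 m; the difference is limited to 1 decimal place (3 s.f.).
Carrying full precision, 55.98 ÷ 3.118 = 17.9538165491… m; 3.118 has 4 s.f., so the result keeps min(3, 4) = 3 s.f.
Rounded to 3 significant figures: 18.0 m.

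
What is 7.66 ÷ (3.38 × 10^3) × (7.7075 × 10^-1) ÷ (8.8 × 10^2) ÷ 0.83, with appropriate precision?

7.66 ÷ (3.38 × 10^3) × (7.7075 × 10^-1) ÷ (8.8 × 10^2) ÷ 0.83 = 0.00000239146945501…
Multiplication/division keeps the fewest significant figures: 7.66 → 3 s.f., 3.38 × 10^3 → 3 s.f., 7.7075 × 10^-1 → 5 s.f., 8.8 × 10^2 → 2 s.f., 0.83 → 2 s.f.; limit is 2.
Rounded to 2 significant figures: 2.4 × 10^-6.

2.4 × 10^-6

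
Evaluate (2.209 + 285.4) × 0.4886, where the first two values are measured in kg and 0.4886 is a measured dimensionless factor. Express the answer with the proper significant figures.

2.209 kg + 285.4 kg = 287.609 kg; the sum is limited to 1 decimal place (4 s.f.).
Carrying full precision, 287.609 × 0.4886 = 140.5257574 kg; 0.4886 has 4 s.f., so the result keeps min(4, 4) = 4 s.f.
Rounded to 4 significant figures: 140.5 kg.

140.5 kg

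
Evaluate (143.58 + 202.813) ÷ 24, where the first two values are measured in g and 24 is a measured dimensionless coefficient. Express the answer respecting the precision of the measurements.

143.58 g + 202.813 g = 346.393 g; the sum is limited to 2 decimal places (5 s.f.).
Carrying full precision, 346.393 ÷ 24 = 14.4330416667… g; 24 has 2 s.f., so the result keeps min(5, 2) = 2 s.f.
Rounded to 2 significant figures: 14 g.

14 g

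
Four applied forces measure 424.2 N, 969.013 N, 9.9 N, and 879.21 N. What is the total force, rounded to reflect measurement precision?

424.2 N + 969.013 N + 9.9 N + 879.21 N = 2282.323 N.
Addition/subtraction keeps the fewest decimal places: 424.2 → 1 decimal place, 969.013 → 3 decimal places, 9.9 → 1 decimal place, 879.21 → 2 decimal places; limit is 1.
Rounded to 1 decimal place: 2282.3 N.

2282.3 N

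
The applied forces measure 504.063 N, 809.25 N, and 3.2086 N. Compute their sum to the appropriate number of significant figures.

1316.52 N

504.063 N + 809.25 N + 3.2086 N = 1316.5216 N.
Addition/subtraction keeps the fewest decimal places: 504.063 → 3 decimal places, 809.25 → 2 decimal places, 3.2086 → 4 decimal places; limit is 2.
Rounded to 2 decimal places: 1316.52 N.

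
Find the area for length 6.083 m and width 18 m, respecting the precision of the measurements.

1.1 × 10^2 m²

area = 6.083 m × 18 m = 109.494 m².
6.083 has 4 significant figures; 18 has 2.
Division/multiplication keeps the fewest: 2 significant figures.
Rounded: 1.1 × 10^2 m².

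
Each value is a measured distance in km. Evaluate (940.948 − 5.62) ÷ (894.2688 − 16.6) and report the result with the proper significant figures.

1.066

940.948 − 5.62 = 935.328, limited to 2 d.p. → 5 s.f.; 894.2688 − 16.6 = 877.6688, limited to 1 d.p. → 4 s.f.
Carrying full precision, 935.328 ÷ 877.6688 = 1.06569585247…; keep min(5, 4) = 4 s.f.
Rounded to 4 significant figures: 1.066.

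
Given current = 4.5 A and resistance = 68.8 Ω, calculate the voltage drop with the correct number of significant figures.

3.1 × 10² V

voltage drop = 4.5 A × 68.8 Ω = 309.6 V.
4.5 has 2 significant figures; 68.8 has 3.
Division/multiplication keeps the fewest: 2 significant figures.
Rounded: 3.1 × 10² V.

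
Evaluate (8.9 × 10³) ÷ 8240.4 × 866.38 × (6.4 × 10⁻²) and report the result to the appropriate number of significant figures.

(8.9 × 10³) ÷ 8240.4 × 866.38 × (6.4 × 10⁻²) = 59.8866618125…
Multiplication/division keeps the fewest significant figures: 8.9 × 10³ → 2 s.f., 8240.4 → 5 s.f., 866.38 → 5 s.f., 6.4 × 10⁻² → 2 s.f.; limit is 2.
Rounded to 2 significant figures: 6.0 × 10¹.

6.0 × 10¹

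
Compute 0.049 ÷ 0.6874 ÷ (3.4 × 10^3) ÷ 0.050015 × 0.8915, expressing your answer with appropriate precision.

0.049 ÷ 0.6874 ÷ (3.4 × 10^3) ÷ 0.050015 × 0.8915 = 0.000373704828769…
Multiplication/division keeps the fewest significant figures: 0.049 → 2 s.f., 0.6874 → 4 s.f., 3.4 × 10^3 → 2 s.f., 0.050015 → 5 s.f., 0.8915 → 4 s.f.; limit is 2.
Rounded to 2 significant figures: 3.7 × 10^-4.

3.7 × 10^-4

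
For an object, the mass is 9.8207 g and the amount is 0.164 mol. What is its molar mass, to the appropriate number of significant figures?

molar mass = 9.8207 g ÷ 0.164 mol = 59.8823170732… g/mol.
9.8207 has 5 significant figures; 0.164 has 3.
Division/multiplication keeps the fewest: 3 significant figures.
Rounded: 59.9 g/mol.

59.9 g/mol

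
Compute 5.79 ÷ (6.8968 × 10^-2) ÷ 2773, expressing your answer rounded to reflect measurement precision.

0.0303

5.79 ÷ (6.8968 × 10^-2) ÷ 2773 = 0.0302747846119…
Multiplication/division keeps the fewest significant figures: 5.79 → 3 s.f., 6.8968 × 10^-2 → 5 s.f., 2773 → 4 s.f.; limit is 3.
Rounded to 3 significant figures: 0.0303.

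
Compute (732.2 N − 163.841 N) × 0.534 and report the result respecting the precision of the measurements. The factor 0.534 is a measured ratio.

304 N

732.2 N − 163.841 N = 568.359 N; the difference is limited to 1 decimal place (4 s.f.).
Carrying full precision, 568.359 × 0.534 = 303.503706 N; 0.534 has 3 s.f., so the result keeps min(4, 3) = 3 s.f.
Rounded to 3 significant figures: 304 N.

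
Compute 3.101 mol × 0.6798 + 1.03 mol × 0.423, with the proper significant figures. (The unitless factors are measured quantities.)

2.544 mol

3.101 × 0.6798 = 2.1080598 → 2.108 mol (4 s.f., last digit at the 10^-3 place).
1.03 × 0.423 = 0.43569 → 0.436 mol (3 s.f., last digit at the 10^-3 place).
Sum: 2.5437498 mol; keep the coarser place, 10^-3.
Result: 2.544 mol.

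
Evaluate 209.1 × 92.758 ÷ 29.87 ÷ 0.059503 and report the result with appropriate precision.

209.1 × 92.758 ÷ 29.87 ÷ 0.059503 = 10912.6775776…
Multiplication/division keeps the fewest significant figures: 209.1 → 4 s.f., 92.758 → 5 s.f., 29.87 → 4 s.f., 0.059503 → 5 s.f.; limit is 4.
Rounded to 4 significant figures: 1.091 × 10^4.

1.091 × 10^4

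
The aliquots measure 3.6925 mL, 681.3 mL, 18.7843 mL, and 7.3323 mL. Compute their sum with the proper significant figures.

3.6925 mL + 681.3 mL + 18.7843 mL + 7.3323 mL = 711.1091 mL.
Addition/subtraction keeps the fewest decimal places: 3.6925 → 4 decimal places, 681.3 → 1 decimal place, 18.7843 → 4 decimal places, 7.3323 → 4 decimal places; limit is 1.
Rounded to 1 decimal place: 711.1 mL.

711.1 mL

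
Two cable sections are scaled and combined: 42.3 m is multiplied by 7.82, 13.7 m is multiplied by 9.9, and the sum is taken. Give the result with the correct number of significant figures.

42.3 × 7.82 = 330.786 → 331 m (3 s.f., last digit at the 10^0 place).
13.7 × 9.9 = 135.63 → 1.4 × 10^2 m (2 s.f., last digit at the 10^1 place).
Sum: 466.416 m; keep the coarser place, 10^1.
Result: 4.7 × 10^2 m.

4.7 × 10^2 m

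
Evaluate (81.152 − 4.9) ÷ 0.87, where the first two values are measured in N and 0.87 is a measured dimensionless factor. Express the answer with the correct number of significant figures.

81.152 N − 4.9 N = 76.252 N; the difference is limited to 1 decimal place (3 s.f.).
Carrying full precision, 76.252 ÷ 0.87 = 87.6459770115… N; 0.87 has 2 s.f., so the result keeps min(3, 2) = 2 s.f.
Rounded to 2 significant figures: 88 N.

88 N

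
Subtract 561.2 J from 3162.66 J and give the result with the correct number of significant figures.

3162.66 J − 561.2 J = 2601.46 J.
Addition/subtraction keeps the fewest decimal places: 3162.66 → 2 decimal places, 561.2 → 1 decimal place; limit is 1.
Rounded to 1 decimal place: 2601.5 J.

2601.5 J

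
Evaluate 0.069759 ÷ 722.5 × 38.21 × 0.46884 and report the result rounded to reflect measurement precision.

0.069759 ÷ 722.5 × 38.21 × 0.46884 = 0.00172967333327…
Multiplication/division keeps the fewest significant figures: 0.069759 → 5 s.f., 722.5 → 4 s.f., 38.21 → 4 s.f., 0.46884 → 5 s.f.; limit is 4.
Rounded to 4 significant figures: 0.001730.

0.001730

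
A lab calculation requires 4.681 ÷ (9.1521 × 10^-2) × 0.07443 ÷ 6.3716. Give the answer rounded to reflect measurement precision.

4.681 ÷ (9.1521 × 10^-2) × 0.07443 ÷ 6.3716 = 0.5974717833…
Multiplication/division keeps the fewest significant figures: 4.681 → 4 s.f., 9.1521 × 10^-2 → 5 s.f., 0.07443 → 4 s.f., 6.3716 → 5 s.f.; limit is 4.
Rounded to 4 significant figures: 0.5975.

0.5975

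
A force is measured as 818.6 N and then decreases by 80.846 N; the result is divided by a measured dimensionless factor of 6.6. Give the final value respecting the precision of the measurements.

1.1 × 10^2 N

818.6 N − 80.846 N = 737.754 N; the difference is limited to 1 decimal place (4 s.f.).
Carrying full precision, 737.754 ÷ 6.6 = 111.780909091… N; 6.6 has 2 s.f., so the result keeps min(4, 2) = 2 s.f.
Rounded to 2 significant figures: 1.1 × 10^2 N.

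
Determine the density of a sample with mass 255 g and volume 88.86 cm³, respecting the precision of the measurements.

2.87 g/cm³

density = 255 g ÷ 88.86 cm³ = 2.86968264686… g/cm³.
255 has 3 significant figures; 88.86 has 4.
Division/multiplication keeps the fewest: 3 significant figures.
Rounded: 2.87 g/cm³.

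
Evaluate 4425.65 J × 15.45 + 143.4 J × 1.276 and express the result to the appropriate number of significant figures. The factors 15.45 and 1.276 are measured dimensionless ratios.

6.856 × 10⁴ J

4425.65 × 15.45 = 68376.2925 → 6.838 × 10⁴ J (4 s.f., last digit at the 10^1 place).
143.4 × 1.276 = 182.9784 → 183.0 J (4 s.f., last digit at the 10^-1 place).
Sum: 68559.2709 J; keep the coarser place, 10^1.
Result: 6.856 × 10⁴ J.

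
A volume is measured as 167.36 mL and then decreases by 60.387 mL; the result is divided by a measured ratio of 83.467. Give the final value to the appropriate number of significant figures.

1.2816 mL

167.36 mL − 60.387 mL = 106.973 mL; the difference is limited to 2 decimal places (5 s.f.).
Carrying full precision, 106.973 ÷ 83.467 = 1.28162028107… mL; 83.467 has 5 s.f., so the result keeps min(5, 5) = 5 s.f.
Rounded to 5 significant figures: 1.2816 mL.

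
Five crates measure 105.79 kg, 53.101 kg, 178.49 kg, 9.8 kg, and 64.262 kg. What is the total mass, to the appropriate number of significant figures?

411.4 kg

105.79 kg + 53.101 kg + 178.49 kg + 9.8 kg + 64.262 kg = 411.443 kg.
Addition/subtraction keeps the fewest decimal places: 105.79 → 2 decimal places, 53.101 → 3 decimal places, 178.49 → 2 decimal places, 9.8 → 1 decimal place, 64.262 → 3 decimal places; limit is 1.
Rounded to 1 decimal place: 411.4 kg.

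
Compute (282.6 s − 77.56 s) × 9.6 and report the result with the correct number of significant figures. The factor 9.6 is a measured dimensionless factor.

282.6 s − 77.56 s = 205.04 s; the difference is limited to 1 decimal place (4 s.f.).
Carrying full precision, 205.04 × 9.6 = 1968.384 s; 9.6 has 2 s.f., so the result keeps min(4, 2) = 2 s.f.
Rounded to 2 significant figures: 2.0 × 10³ s.

2.0 × 10³ s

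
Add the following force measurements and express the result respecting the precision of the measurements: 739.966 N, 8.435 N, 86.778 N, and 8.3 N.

739.966 N + 8.435 N + 86.778 N + 8.3 N = 843.479 N.
Addition/subtraction keeps the fewest decimal places: 739.966 → 3 decimal places, 8.435 → 3 decimal places, 86.778 → 3 decimal places, 8.3 → 1 decimal place; limit is 1.
Rounded to 1 decimal place: 843.5 N.

843.5 N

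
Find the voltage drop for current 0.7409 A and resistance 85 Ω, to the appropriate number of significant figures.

voltage drop = 0.7409 A × 85 Ω = 62.9765 V.
0.7409 has 4 significant figures; 85 has 2.
Division/multiplication keeps the fewest: 2 significant figures.
Rounded: 63 V.

63 V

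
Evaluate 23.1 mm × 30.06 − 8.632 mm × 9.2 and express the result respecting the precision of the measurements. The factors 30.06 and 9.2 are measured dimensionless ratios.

615 mm

23.1 × 30.06 = 694.386 → 694 mm (3 s.f., last digit at the 10^0 place).
8.632 × 9.2 = 79.4144 → 79 mm (2 s.f., last digit at the 10^0 place).
Difference: 614.9716 mm; keep the coarser place, 10^0.
Result: 615 mm.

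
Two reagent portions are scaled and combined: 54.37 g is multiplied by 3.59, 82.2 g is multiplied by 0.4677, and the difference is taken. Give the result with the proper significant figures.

54.37 × 3.59 = 195.1883 → 195 g (3 s.f., last digit at the 10^0 place).
82.2 × 0.4677 = 38.44494 → 38.4 g (3 s.f., last digit at the 10^-1 place).
Difference: 156.74336 g; keep the coarser place, 10^0.
Result: 157 g.

157 g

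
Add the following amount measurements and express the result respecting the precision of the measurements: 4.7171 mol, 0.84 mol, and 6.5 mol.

12.1 mol

4.7171 mol + 0.84 mol + 6.5 mol = 12.0571 mol.
Addition/subtraction keeps the fewest decimal places: 4.7171 → 4 decimal places, 0.84 → 2 decimal places, 6.5 → 1 decimal place; limit is 1.
Rounded to 1 decimal place: 12.1 mol.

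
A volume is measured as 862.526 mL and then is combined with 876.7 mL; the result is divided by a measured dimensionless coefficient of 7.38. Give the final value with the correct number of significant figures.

236 mL

862.526 mL + 876.7 mL = 1739.226 mL; the sum is limited to 1 decimal place (5 s.f.).
Carrying full precision, 1739.226 ÷ 7.38 = 235.667479675… mL; 7.38 has 3 s.f., so the result keeps min(5, 3) = 3 s.f.
Rounded to 3 significant figures: 236 mL.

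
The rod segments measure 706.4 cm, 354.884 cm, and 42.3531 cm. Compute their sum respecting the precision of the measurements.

706.4 cm + 354.884 cm + 42.3531 cm = 1103.6371 cm.
Addition/subtraction keeps the fewest decimal places: 706.4 → 1 decimal place, 354.884 → 3 decimal places, 42.3531 → 4 decimal places; limit is 1.
Rounded to 1 decimal place: 1103.6 cm.

1103.6 cm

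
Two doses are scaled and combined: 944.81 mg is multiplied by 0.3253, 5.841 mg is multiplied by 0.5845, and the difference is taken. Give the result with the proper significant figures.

3.039 × 10² mg

944.81 × 0.3253 = 307.346693 → 307.3 mg (4 s.f., last digit at the 10^-1 place).
5.841 × 0.5845 = 3.4140645 → 3.414 mg (4 s.f., last digit at the 10^-3 place).
Difference: 303.9326285 mg; keep the coarser place, 10^-1.
Result: 3.039 × 10² mg.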